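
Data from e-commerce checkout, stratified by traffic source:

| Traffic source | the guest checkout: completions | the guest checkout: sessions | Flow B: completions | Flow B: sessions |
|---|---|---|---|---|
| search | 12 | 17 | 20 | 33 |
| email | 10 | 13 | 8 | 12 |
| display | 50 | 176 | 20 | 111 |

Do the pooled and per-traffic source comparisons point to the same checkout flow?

Search: the guest checkout 12/17 = 70.6%, Flow B 20/33 = 60.6% → the guest checkout
Email: the guest checkout 10/13 = 76.9%, Flow B 8/12 = 66.7% → the guest checkout
Display: the guest checkout 50/176 = 28.4%, Flow B 20/111 = 18.0% → the guest checkout
Overall: the guest checkout 72/206 = 35.0%, Flow B 48/156 = 30.8% → the guest checkout
The guest checkout wins overall and in every traffic group — no reversal.

Yes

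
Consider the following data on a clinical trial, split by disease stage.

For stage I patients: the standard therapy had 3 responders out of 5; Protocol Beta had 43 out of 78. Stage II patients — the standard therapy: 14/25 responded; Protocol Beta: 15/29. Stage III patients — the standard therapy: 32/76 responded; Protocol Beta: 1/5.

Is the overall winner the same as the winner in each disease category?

Stage I: the standard therapy 3/5 = 60.0%, Protocol Beta 43/78 = 55.1% → the standard therapy
Stage II: the standard therapy 14/25 = 56.0%, Protocol Beta 15/29 = 51.7% → the standard therapy
Stage III: the standard therapy 32/76 = 42.1%, Protocol Beta 1/5 = 20.0% → the standard therapy
Overall: the standard therapy 49/106 = 46.2%, Protocol Beta 59/112 = 52.7% → Protocol Beta
The standard therapy wins each disease group but Protocol Beta wins overall — the comparison reverses. The standard therapy's patients skew toward stage III, which has a lower base rate.

No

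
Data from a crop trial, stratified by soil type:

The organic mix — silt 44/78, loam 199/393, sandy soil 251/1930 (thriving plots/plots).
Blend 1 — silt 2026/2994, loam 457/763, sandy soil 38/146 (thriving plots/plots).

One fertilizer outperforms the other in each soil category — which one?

Blend 1

Silt: the organic mix 44/78 = 56.4%, Blend 1 2026/2994 = 67.7% → Blend 1
Loam: the organic mix 199/393 = 50.6%, Blend 1 457/763 = 59.9% → Blend 1
Sandy soil: the organic mix 251/1930 = 13.0%, Blend 1 38/146 = 26.0% → Blend 1
Blend 1 has the higher rate in all 3 groups.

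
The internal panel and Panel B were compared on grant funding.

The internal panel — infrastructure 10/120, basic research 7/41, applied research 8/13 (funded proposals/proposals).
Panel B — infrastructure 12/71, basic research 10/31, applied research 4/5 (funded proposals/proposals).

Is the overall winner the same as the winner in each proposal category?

Yes

Infrastructure: the internal panel 10/120 = 8.3%, Panel B 12/71 = 16.9% → Panel B
Basic research: the internal panel 7/41 = 17.1%, Panel B 10/31 = 32.3% → Panel B
Applied research: the internal panel 8/13 = 61.5%, Panel B 4/5 = 80.0% → Panel B
Overall: the internal panel 25/174 = 14.4%, Panel B 26/107 = 24.3% → Panel B
Panel B wins overall and in every proposal group — no reversal.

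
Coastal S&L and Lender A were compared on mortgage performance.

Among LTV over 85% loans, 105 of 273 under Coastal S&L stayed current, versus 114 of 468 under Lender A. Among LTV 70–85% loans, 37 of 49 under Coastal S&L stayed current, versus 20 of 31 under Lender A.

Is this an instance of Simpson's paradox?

No

LTV over 85%: Coastal S&L 105/273 = 38.5%, Lender A 114/468 = 24.4% → Coastal S&L
LTV 70–85%: Coastal S&L 37/49 = 75.5%, Lender A 20/31 = 64.5% → Coastal S&L
Overall: Coastal S&L 142/322 = 44.1%, Lender A 134/499 = 26.9% → Coastal S&L
Coastal S&L wins overall and in every loan-to-value group — no reversal.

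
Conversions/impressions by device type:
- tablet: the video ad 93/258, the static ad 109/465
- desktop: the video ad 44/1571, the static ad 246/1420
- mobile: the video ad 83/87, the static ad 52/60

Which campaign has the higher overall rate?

the static ad

Tablet: the video ad 93/258 = 36.0%, the static ad 109/465 = 23.4% → the video ad
Desktop: the video ad 44/1571 = 2.8%, the static ad 246/1420 = 17.3% → the static ad
Mobile: the video ad 83/87 = 95.4%, the static ad 52/60 = 86.7% → the video ad
Overall: the video ad 220/1916 = 11.5%, the static ad 407/1945 = 20.9% → the static ad
(Neither sweeps every device group, but the static ad has the higher pooled rate.)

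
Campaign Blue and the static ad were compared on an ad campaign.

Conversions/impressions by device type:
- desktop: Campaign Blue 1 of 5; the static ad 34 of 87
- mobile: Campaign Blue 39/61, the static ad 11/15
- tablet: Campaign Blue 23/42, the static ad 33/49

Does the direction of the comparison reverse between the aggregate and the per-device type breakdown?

Yes

Desktop: Campaign Blue 1/5 = 20.0%, the static ad 34/87 = 39.1% → the static ad
Mobile: Campaign Blue 39/61 = 63.9%, the static ad 11/15 = 73.3% → the static ad
Tablet: Campaign Blue 23/42 = 54.8%, the static ad 33/49 = 67.3% → the static ad
Overall: Campaign Blue 63/108 = 58.3%, the static ad 78/151 = 51.7% → Campaign Blue
The static ad wins each device group but Campaign Blue wins overall — the comparison reverses. The static ad's impressions skew toward desktop, which has a lower base rate.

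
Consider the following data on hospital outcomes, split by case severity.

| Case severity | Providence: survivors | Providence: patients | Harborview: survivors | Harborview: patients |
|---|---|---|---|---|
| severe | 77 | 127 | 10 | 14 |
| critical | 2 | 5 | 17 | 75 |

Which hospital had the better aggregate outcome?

Providence

Severe: Providence 77/127 = 60.6%, Harborview 10/14 = 71.4% → Harborview
Critical: Providence 2/5 = 40.0%, Harborview 17/75 = 22.7% → Providence
Overall: Providence 79/132 = 59.8%, Harborview 27/89 = 30.3% → Providence
(Neither sweeps every case group, but Providence has the higher pooled rate.)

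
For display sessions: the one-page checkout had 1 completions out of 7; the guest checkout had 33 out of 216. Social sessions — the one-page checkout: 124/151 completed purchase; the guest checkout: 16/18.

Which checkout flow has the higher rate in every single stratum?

Display: the one-page checkout 1/7 = 14.3%, the guest checkout 33/216 = 15.3% → the guest checkout
Social: the one-page checkout 124/151 = 82.1%, the guest checkout 16/18 = 88.9% → the guest checkout
The guest checkout has the higher rate in both groups.

the guest checkout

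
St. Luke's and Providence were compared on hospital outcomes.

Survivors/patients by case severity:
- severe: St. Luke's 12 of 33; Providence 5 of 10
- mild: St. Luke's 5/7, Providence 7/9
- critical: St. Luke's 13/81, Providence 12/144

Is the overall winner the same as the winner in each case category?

No

Severe: St. Luke's 12/33 = 36.4%, Providence 5/10 = 50.0% → Providence
Mild: St. Luke's 5/7 = 71.4%, Providence 7/9 = 77.8% → Providence
Critical: St. Luke's 13/81 = 16.0%, Providence 12/144 = 8.3% → St. Luke's
Overall: St. Luke's 30/121 = 24.8%, Providence 24/163 = 14.7% → St. Luke's
Neither sweeps: St. Luke's wins 1 of 3 groups, Providence wins 2. St. Luke's wins overall but not every group — no Simpson reversal.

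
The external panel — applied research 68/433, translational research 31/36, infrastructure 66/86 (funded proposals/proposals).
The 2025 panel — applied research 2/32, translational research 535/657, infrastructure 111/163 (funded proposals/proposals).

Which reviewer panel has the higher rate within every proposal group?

Applied research: the external panel 68/433 = 15.7%, the 2025 panel 2/32 = 6.2% → the external panel
Translational research: the external panel 31/36 = 86.1%, the 2025 panel 535/657 = 81.4% → the external panel
Infrastructure: the external panel 66/86 = 76.7%, the 2025 panel 111/163 = 68.1% → the external panel
The external panel has the higher rate in all 3 groups.

the external panel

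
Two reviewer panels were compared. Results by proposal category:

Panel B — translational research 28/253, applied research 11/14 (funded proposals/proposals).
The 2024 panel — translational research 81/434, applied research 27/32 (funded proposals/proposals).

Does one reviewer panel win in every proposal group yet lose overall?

No

Translational research: Panel B 28/253 = 11.1%, the 2024 panel 81/434 = 18.7% → the 2024 panel
Applied research: Panel B 11/14 = 78.6%, the 2024 panel 27/32 = 84.4% → the 2024 panel
Overall: Panel B 39/267 = 14.6%, the 2024 panel 108/466 = 23.2% → the 2024 panel
The 2024 panel wins overall and in every proposal group — no reversal.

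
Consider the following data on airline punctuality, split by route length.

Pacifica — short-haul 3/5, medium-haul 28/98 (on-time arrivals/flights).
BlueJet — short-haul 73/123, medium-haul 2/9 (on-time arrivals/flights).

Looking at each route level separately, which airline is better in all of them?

Short-haul: Pacifica 3/5 = 60.0%, BlueJet 73/123 = 59.3% → Pacifica
Medium-haul: Pacifica 28/98 = 28.6%, BlueJet 2/9 = 22.2% → Pacifica
Pacifica has the higher rate in both groups.

Pacifica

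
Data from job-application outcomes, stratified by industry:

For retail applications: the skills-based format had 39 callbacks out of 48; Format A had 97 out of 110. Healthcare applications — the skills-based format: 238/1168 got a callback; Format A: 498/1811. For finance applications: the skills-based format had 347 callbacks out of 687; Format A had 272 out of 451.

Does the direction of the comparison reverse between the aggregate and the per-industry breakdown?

No

Retail: the skills-based format 39/48 = 81.2%, Format A 97/110 = 88.2% → Format A
Healthcare: the skills-based format 238/1168 = 20.4%, Format A 498/1811 = 27.5% → Format A
Finance: the skills-based format 347/687 = 50.5%, Format A 272/451 = 60.3% → Format A
Overall: the skills-based format 624/1903 = 32.8%, Format A 867/2372 = 36.6% → Format A
Format A wins overall and in every industry group — no reversal.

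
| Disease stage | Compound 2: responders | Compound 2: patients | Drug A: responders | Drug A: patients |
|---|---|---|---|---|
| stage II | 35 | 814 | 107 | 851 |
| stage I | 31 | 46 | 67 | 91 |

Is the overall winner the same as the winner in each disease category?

Yes

Stage II: Compound 2 35/814 = 4.3%, Drug A 107/851 = 12.6% → Drug A
Stage I: Compound 2 31/46 = 67.4%, Drug A 67/91 = 73.6% → Drug A
Overall: Compound 2 66/860 = 7.7%, Drug A 174/942 = 18.5% → Drug A
Drug A wins overall and in every disease group — no reversal.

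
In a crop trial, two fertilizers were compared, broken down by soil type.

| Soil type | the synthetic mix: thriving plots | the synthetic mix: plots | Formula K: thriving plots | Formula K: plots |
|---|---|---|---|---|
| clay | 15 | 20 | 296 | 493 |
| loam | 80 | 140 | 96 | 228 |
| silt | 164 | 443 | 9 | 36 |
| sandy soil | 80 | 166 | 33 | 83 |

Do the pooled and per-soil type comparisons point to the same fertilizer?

Clay: the synthetic mix 15/20 = 75.0%, Formula K 296/493 = 60.0% → the synthetic mix
Loam: the synthetic mix 80/140 = 57.1%, Formula K 96/228 = 42.1% → the synthetic mix
Silt: the synthetic mix 164/443 = 37.0%, Formula K 9/36 = 25.0% → the synthetic mix
Sandy soil: the synthetic mix 80/166 = 48.2%, Formula K 33/83 = 39.8% → the synthetic mix
Overall: the synthetic mix 339/769 = 44.1%, Formula K 434/840 = 51.7% → Formula K
The synthetic mix wins each soil group but Formula K wins overall — the comparison reverses. The synthetic mix's plots skew toward silt, which has a lower base rate.

No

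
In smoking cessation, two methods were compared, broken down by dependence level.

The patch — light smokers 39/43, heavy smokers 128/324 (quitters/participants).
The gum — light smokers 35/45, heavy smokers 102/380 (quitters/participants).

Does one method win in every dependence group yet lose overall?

No

Light smokers: the patch 39/43 = 90.7%, the gum 35/45 = 77.8% → the patch
Heavy smokers: the patch 128/324 = 39.5%, the gum 102/380 = 26.8% → the patch
Overall: the patch 167/367 = 45.5%, the gum 137/425 = 32.2% → the patch
The patch wins overall and in every dependence group — no reversal.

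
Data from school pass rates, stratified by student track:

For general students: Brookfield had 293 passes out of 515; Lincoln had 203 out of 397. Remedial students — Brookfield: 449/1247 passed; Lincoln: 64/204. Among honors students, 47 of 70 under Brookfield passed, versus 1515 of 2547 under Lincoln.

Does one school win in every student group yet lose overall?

Yes

General: Brookfield 293/515 = 56.9%, Lincoln 203/397 = 51.1% → Brookfield
Remedial: Brookfield 449/1247 = 36.0%, Lincoln 64/204 = 31.4% → Brookfield
Honors: Brookfield 47/70 = 67.1%, Lincoln 1515/2547 = 59.5% → Brookfield
Overall: Brookfield 789/1832 = 43.1%, Lincoln 1782/3148 = 56.6% → Lincoln
Brookfield wins each student group but Lincoln wins overall — the comparison reverses. Brookfield's students skew toward remedial, which has a lower base rate.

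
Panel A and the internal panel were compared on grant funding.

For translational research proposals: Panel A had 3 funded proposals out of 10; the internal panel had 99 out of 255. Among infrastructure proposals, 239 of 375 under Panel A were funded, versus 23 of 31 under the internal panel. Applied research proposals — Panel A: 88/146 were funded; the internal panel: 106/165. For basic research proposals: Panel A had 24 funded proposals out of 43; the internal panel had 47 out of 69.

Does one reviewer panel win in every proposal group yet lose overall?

Translational research: Panel A 3/10 = 30.0%, the internal panel 99/255 = 38.8% → the internal panel
Infrastructure: Panel A 239/375 = 63.7%, the internal panel 23/31 = 74.2% → the internal panel
Applied research: Panel A 88/146 = 60.3%, the internal panel 106/165 = 64.2% → the internal panel
Basic research: Panel A 24/43 = 55.8%, the internal panel 47/69 = 68.1% → the internal panel
Overall: Panel A 354/574 = 61.7%, the internal panel 275/520 = 52.9% → Panel A
The internal panel wins each proposal group but Panel A wins overall — the comparison reverses. The internal panel's proposals skew toward translational research, which has a lower base rate.

Yes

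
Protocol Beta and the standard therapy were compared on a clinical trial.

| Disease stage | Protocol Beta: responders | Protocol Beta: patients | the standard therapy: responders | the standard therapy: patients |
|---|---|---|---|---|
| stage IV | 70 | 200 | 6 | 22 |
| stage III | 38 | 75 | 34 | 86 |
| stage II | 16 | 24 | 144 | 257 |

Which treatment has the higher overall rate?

Stage IV: Protocol Beta 70/200 = 35.0%, the standard therapy 6/22 = 27.3% → Protocol Beta
Stage III: Protocol Beta 38/75 = 50.7%, the standard therapy 34/86 = 39.5% → Protocol Beta
Stage II: Protocol Beta 16/24 = 66.7%, the standard therapy 144/257 = 56.0% → Protocol Beta
Overall: Protocol Beta 124/299 = 41.5%, the standard therapy 184/365 = 50.4% → the standard therapy
(Protocol Beta wins every disease group but the standard therapy wins overall — Protocol Beta's patients skew toward the low-rate stage IV group.)

the standard therapy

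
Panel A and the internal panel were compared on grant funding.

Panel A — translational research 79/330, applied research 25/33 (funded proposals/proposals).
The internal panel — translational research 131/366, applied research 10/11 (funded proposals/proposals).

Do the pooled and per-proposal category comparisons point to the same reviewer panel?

Yes

Translational research: Panel A 79/330 = 23.9%, the internal panel 131/366 = 35.8% → the internal panel
Applied research: Panel A 25/33 = 75.8%, the internal panel 10/11 = 90.9% → the internal panel
Overall: Panel A 104/363 = 28.7%, the internal panel 141/377 = 37.4% → the internal panel
The internal panel wins overall and in every proposal group — no reversal.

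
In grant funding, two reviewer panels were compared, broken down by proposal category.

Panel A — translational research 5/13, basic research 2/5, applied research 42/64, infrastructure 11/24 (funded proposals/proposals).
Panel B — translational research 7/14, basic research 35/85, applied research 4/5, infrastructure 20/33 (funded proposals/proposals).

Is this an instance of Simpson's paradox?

Translational research: Panel A 5/13 = 38.5%, Panel B 7/14 = 50.0% → Panel B
Basic research: Panel A 2/5 = 40.0%, Panel B 35/85 = 41.2% → Panel B
Applied research: Panel A 42/64 = 65.6%, Panel B 4/5 = 80.0% → Panel B
Infrastructure: Panel A 11/24 = 45.8%, Panel B 20/33 = 60.6% → Panel B
Overall: Panel A 60/106 = 56.6%, Panel B 66/137 = 48.2% → Panel A
Panel B wins each proposal group but Panel A wins overall — the comparison reverses. Panel B's proposals skew toward basic research, which has a lower base rate.

Yes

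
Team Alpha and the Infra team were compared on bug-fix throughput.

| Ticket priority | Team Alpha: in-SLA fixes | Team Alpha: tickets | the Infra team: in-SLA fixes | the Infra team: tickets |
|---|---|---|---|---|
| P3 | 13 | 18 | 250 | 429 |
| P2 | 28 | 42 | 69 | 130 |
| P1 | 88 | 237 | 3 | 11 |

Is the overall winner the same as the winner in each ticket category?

P3: Team Alpha 13/18 = 72.2%, the Infra team 250/429 = 58.3% → Team Alpha
P2: Team Alpha 28/42 = 66.7%, the Infra team 69/130 = 53.1% → Team Alpha
P1: Team Alpha 88/237 = 37.1%, the Infra team 3/11 = 27.3% → Team Alpha
Overall: Team Alpha 129/297 = 43.4%, the Infra team 322/570 = 56.5% → the Infra team
Team Alpha wins each ticket group but the Infra team wins overall — the comparison reverses. Team Alpha's tickets skew toward P1, which has a lower base rate.

No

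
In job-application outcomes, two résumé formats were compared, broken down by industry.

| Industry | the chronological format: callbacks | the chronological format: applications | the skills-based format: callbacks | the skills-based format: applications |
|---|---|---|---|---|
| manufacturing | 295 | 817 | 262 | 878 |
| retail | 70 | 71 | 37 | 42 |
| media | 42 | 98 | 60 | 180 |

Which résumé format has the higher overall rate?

Manufacturing: the chronological format 295/817 = 36.1%, the skills-based format 262/878 = 29.8% → the chronological format
Retail: the chronological format 70/71 = 98.6%, the skills-based format 37/42 = 88.1% → the chronological format
Media: the chronological format 42/98 = 42.9%, the skills-based format 60/180 = 33.3% → the chronological format
Overall: the chronological format 407/986 = 41.3%, the skills-based format 359/1100 = 32.6% → the chronological format

the chronological format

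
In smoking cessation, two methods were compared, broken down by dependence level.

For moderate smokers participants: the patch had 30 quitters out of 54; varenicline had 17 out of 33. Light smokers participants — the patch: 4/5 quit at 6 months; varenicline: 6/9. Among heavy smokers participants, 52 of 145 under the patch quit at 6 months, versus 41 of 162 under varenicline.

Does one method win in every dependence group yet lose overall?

Moderate smokers: the patch 30/54 = 55.6%, varenicline 17/33 = 51.5% → the patch
Light smokers: the patch 4/5 = 80.0%, varenicline 6/9 = 66.7% → the patch
Heavy smokers: the patch 52/145 = 35.9%, varenicline 41/162 = 25.3% → the patch
Overall: the patch 86/204 = 42.2%, varenicline 64/204 = 31.4% → the patch
The patch wins overall and in every dependence group — no reversal.

No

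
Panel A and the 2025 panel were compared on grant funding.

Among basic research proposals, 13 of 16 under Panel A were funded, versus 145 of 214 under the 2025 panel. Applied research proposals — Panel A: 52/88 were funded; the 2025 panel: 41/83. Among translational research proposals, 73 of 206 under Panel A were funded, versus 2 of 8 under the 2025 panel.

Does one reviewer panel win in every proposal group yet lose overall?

Yes

Basic research: Panel A 13/16 = 81.2%, the 2025 panel 145/214 = 67.8% → Panel A
Applied research: Panel A 52/88 = 59.1%, the 2025 panel 41/83 = 49.4% → Panel A
Translational research: Panel A 73/206 = 35.4%, the 2025 panel 2/8 = 25.0% → Panel A
Overall: Panel A 138/310 = 44.5%, the 2025 panel 188/305 = 61.6% → the 2025 panel
Panel A wins each proposal group but the 2025 panel wins overall — the comparison reverses. Panel A's proposals skew toward translational research, which has a lower base rate.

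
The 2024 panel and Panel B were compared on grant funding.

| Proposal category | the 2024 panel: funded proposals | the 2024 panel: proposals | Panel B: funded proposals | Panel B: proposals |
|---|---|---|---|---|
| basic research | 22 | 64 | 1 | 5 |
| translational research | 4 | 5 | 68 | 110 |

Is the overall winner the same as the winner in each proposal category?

Basic research: the 2024 panel 22/64 = 34.4%, Panel B 1/5 = 20.0% → the 2024 panel
Translational research: the 2024 panel 4/5 = 80.0%, Panel B 68/110 = 61.8% → the 2024 panel
Overall: the 2024 panel 26/69 = 37.7%, Panel B 69/115 = 60.0% → Panel B
The 2024 panel wins each proposal group but Panel B wins overall — the comparison reverses. The 2024 panel's proposals skew toward basic research, which has a lower base rate.

No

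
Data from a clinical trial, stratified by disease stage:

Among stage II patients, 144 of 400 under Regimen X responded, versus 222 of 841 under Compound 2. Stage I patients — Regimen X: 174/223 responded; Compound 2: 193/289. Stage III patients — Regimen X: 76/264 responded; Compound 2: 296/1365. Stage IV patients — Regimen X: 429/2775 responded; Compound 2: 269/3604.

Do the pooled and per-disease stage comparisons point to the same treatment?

Stage II: Regimen X 144/400 = 36.0%, Compound 2 222/841 = 26.4% → Regimen X
Stage I: Regimen X 174/223 = 78.0%, Compound 2 193/289 = 66.8% → Regimen X
Stage III: Regimen X 76/264 = 28.8%, Compound 2 296/1365 = 21.7% → Regimen X
Stage IV: Regimen X 429/2775 = 15.5%, Compound 2 269/3604 = 7.5% → Regimen X
Overall: Regimen X 823/3662 = 22.5%, Compound 2 980/6099 = 16.1% → Regimen X
Regimen X wins overall and in every disease group — no reversal.

Yes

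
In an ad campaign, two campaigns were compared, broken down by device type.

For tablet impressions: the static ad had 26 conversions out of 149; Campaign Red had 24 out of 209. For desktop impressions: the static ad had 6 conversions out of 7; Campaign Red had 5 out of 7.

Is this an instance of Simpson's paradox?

Tablet: the static ad 26/149 = 17.4%, Campaign Red 24/209 = 11.5% → the static ad
Desktop: the static ad 6/7 = 85.7%, Campaign Red 5/7 = 71.4% → the static ad
Overall: the static ad 32/156 = 20.5%, Campaign Red 29/216 = 13.4% → the static ad
The static ad wins overall and in every device group — no reversal.

No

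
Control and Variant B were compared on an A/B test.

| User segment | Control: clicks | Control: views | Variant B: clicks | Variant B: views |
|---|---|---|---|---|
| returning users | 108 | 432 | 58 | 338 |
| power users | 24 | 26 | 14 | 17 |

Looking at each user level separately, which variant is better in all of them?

Control

Returning users: Control 108/432 = 25.0%, Variant B 58/338 = 17.2% → Control
Power users: Control 24/26 = 92.3%, Variant B 14/17 = 82.4% → Control
Control has the higher rate in both groups.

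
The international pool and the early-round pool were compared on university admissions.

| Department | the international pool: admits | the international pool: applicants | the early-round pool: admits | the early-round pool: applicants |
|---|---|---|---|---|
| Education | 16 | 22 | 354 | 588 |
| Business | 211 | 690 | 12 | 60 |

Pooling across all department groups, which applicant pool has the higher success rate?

the early-round pool

Education: the international pool 16/22 = 72.7%, the early-round pool 354/588 = 60.2% → the international pool
Business: the international pool 211/690 = 30.6%, the early-round pool 12/60 = 20.0% → the international pool
Overall: the international pool 227/712 = 31.9%, the early-round pool 366/648 = 56.5% → the early-round pool
(The international pool wins every department group but the early-round pool wins overall — the international pool's applicants skew toward the low-rate Business group.)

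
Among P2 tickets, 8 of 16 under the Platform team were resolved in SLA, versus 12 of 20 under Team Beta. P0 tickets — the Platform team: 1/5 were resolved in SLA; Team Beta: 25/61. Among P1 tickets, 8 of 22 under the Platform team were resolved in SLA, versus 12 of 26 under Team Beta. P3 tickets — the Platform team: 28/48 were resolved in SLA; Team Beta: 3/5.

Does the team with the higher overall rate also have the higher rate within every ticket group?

No

P2: the Platform team 8/16 = 50.0%, Team Beta 12/20 = 60.0% → Team Beta
P0: the Platform team 1/5 = 20.0%, Team Beta 25/61 = 41.0% → Team Beta
P1: the Platform team 8/22 = 36.4%, Team Beta 12/26 = 46.2% → Team Beta
P3: the Platform team 28/48 = 58.3%, Team Beta 3/5 = 60.0% → Team Beta
Overall: the Platform team 45/91 = 49.5%, Team Beta 52/112 = 46.4% → the Platform team
Team Beta wins each ticket group but the Platform team wins overall — the comparison reverses. Team Beta's tickets skew toward P0, which has a lower base rate.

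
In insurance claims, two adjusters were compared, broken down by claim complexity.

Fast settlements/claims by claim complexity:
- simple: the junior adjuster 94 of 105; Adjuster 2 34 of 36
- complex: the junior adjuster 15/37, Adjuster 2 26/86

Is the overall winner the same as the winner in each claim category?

No

Simple: the junior adjuster 94/105 = 89.5%, Adjuster 2 34/36 = 94.4% → Adjuster 2
Complex: the junior adjuster 15/37 = 40.5%, Adjuster 2 26/86 = 30.2% → the junior adjuster
Overall: the junior adjuster 109/142 = 76.8%, Adjuster 2 60/122 = 49.2% → the junior adjuster
Neither sweeps: the junior adjuster wins 1 of 2 groups, Adjuster 2 wins 1. The junior adjuster wins overall but not every group — no Simpson reversal.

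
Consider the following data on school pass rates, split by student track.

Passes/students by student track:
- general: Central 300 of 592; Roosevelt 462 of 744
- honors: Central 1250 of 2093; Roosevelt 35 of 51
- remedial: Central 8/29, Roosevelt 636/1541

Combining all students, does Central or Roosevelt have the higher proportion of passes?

General: Central 300/592 = 50.7%, Roosevelt 462/744 = 62.1% → Roosevelt
Honors: Central 1250/2093 = 59.7%, Roosevelt 35/51 = 68.6% → Roosevelt
Remedial: Central 8/29 = 27.6%, Roosevelt 636/1541 = 41.3% → Roosevelt
Overall: Central 1558/2714 = 57.4%, Roosevelt 1133/2336 = 48.5% → Central
(Roosevelt wins every student group but Central wins overall — Roosevelt's students skew toward the low-rate remedial group.)

Central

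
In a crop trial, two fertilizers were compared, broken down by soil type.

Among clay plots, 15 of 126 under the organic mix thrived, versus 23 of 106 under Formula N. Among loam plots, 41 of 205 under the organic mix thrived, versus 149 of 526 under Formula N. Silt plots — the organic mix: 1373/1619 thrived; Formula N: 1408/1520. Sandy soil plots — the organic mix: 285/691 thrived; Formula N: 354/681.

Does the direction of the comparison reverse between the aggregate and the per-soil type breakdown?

Clay: the organic mix 15/126 = 11.9%, Formula N 23/106 = 21.7% → Formula N
Loam: the organic mix 41/205 = 20.0%, Formula N 149/526 = 28.3% → Formula N
Silt: the organic mix 1373/1619 = 84.8%, Formula N 1408/1520 = 92.6% → Formula N
Sandy soil: the organic mix 285/691 = 41.2%, Formula N 354/681 = 52.0% → Formula N
Overall: the organic mix 1714/2641 = 64.9%, Formula N 1934/2833 = 68.3% → Formula N
Formula N wins overall and in every soil group — no reversal.

No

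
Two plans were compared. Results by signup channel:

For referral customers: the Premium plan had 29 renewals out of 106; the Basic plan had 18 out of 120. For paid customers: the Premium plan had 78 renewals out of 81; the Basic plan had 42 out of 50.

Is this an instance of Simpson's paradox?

Referral: the Premium plan 29/106 = 27.4%, the Basic plan 18/120 = 15.0% → the Premium plan
Paid: the Premium plan 78/81 = 96.3%, the Basic plan 42/50 = 84.0% → the Premium plan
Overall: the Premium plan 107/187 = 57.2%, the Basic plan 60/170 = 35.3% → the Premium plan
The Premium plan wins overall and in every signup group — no reversal.

No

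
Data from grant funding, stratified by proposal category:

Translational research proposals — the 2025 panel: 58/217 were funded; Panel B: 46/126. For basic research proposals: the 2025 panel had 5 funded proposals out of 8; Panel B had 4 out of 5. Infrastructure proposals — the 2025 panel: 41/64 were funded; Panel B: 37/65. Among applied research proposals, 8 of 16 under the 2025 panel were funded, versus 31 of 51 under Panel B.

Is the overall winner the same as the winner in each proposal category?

Translational research: the 2025 panel 58/217 = 26.7%, Panel B 46/126 = 36.5% → Panel B
Basic research: the 2025 panel 5/8 = 62.5%, Panel B 4/5 = 80.0% → Panel B
Infrastructure: the 2025 panel 41/64 = 64.1%, Panel B 37/65 = 56.9% → the 2025 panel
Applied research: the 2025 panel 8/16 = 50.0%, Panel B 31/51 = 60.8% → Panel B
Overall: the 2025 panel 112/305 = 36.7%, Panel B 118/247 = 47.8% → Panel B
Neither sweeps: the 2025 panel wins 1 of 4 groups, Panel B wins 3. Panel B wins overall but not every group — no Simpson reversal.

No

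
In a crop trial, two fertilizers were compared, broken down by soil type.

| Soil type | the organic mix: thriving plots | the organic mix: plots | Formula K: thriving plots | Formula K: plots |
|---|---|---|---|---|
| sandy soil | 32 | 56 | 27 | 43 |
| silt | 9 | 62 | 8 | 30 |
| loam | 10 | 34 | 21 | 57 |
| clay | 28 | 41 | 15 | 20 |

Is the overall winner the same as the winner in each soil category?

Sandy soil: the organic mix 32/56 = 57.1%, Formula K 27/43 = 62.8% → Formula K
Silt: the organic mix 9/62 = 14.5%, Formula K 8/30 = 26.7% → Formula K
Loam: the organic mix 10/34 = 29.4%, Formula K 21/57 = 36.8% → Formula K
Clay: the organic mix 28/41 = 68.3%, Formula K 15/20 = 75.0% → Formula K
Overall: the organic mix 79/193 = 40.9%, Formula K 71/150 = 47.3% → Formula K
Formula K wins overall and in every soil group — no reversal.

Yes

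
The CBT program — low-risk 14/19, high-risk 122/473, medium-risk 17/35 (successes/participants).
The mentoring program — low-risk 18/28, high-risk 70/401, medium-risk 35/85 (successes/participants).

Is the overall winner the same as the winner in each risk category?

Yes

Low-risk: the CBT program 14/19 = 73.7%, the mentoring program 18/28 = 64.3% → the CBT program
High-risk: the CBT program 122/473 = 25.8%, the mentoring program 70/401 = 17.5% → the CBT program
Medium-risk: the CBT program 17/35 = 48.6%, the mentoring program 35/85 = 41.2% → the CBT program
Overall: the CBT program 153/527 = 29.0%, the mentoring program 123/514 = 23.9% → the CBT program
The CBT program wins overall and in every risk group — no reversal.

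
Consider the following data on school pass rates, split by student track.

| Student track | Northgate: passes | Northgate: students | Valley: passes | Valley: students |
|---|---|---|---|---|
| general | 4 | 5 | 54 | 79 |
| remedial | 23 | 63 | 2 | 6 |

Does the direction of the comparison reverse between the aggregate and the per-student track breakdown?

General: Northgate 4/5 = 80.0%, Valley 54/79 = 68.4% → Northgate
Remedial: Northgate 23/63 = 36.5%, Valley 2/6 = 33.3% → Northgate
Overall: Northgate 27/68 = 39.7%, Valley 56/85 = 65.9% → Valley
Northgate wins each student group but Valley wins overall — the comparison reverses. Northgate's students skew toward remedial, which has a lower base rate.

Yes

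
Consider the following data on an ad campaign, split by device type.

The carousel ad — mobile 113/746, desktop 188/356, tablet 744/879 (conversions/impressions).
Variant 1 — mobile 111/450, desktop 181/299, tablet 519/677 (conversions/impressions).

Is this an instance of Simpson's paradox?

Mobile: the carousel ad 113/746 = 15.1%, Variant 1 111/450 = 24.7% → Variant 1
Desktop: the carousel ad 188/356 = 52.8%, Variant 1 181/299 = 60.5% → Variant 1
Tablet: the carousel ad 744/879 = 84.6%, Variant 1 519/677 = 76.7% → the carousel ad
Overall: the carousel ad 1045/1981 = 52.8%, Variant 1 811/1426 = 56.9% → Variant 1
Neither sweeps: the carousel ad wins 1 of 3 groups, Variant 1 wins 2. Variant 1 wins overall but not every group — no Simpson reversal.

No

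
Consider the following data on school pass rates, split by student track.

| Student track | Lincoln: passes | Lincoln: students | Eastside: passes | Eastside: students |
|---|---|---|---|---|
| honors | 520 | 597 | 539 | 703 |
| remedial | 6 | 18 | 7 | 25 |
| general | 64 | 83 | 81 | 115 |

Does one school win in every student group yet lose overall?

Honors: Lincoln 520/597 = 87.1%, Eastside 539/703 = 76.7% → Lincoln
Remedial: Lincoln 6/18 = 33.3%, Eastside 7/25 = 28.0% → Lincoln
General: Lincoln 64/83 = 77.1%, Eastside 81/115 = 70.4% → Lincoln
Overall: Lincoln 590/698 = 84.5%, Eastside 627/843 = 74.4% → Lincoln
Lincoln wins overall and in every student group — no reversal.

No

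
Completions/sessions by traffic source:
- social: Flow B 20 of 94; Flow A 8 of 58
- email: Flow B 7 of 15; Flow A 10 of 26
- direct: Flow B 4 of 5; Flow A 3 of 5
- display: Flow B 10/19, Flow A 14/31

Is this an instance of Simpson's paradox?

No

Social: Flow B 20/94 = 21.3%, Flow A 8/58 = 13.8% → Flow B
Email: Flow B 7/15 = 46.7%, Flow A 10/26 = 38.5% → Flow B
Direct: Flow B 4/5 = 80.0%, Flow A 3/5 = 60.0% → Flow B
Display: Flow B 10/19 = 52.6%, Flow A 14/31 = 45.2% → Flow B
Overall: Flow B 41/133 = 30.8%, Flow A 35/120 = 29.2% → Flow B
Flow B wins overall and in every traffic group — no reversal.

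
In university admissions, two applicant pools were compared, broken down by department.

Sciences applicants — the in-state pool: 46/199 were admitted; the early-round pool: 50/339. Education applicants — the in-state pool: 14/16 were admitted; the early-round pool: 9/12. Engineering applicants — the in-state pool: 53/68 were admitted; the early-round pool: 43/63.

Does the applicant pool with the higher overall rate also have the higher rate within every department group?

Yes

Sciences: the in-state pool 46/199 = 23.1%, the early-round pool 50/339 = 14.7% → the in-state pool
Education: the in-state pool 14/16 = 87.5%, the early-round pool 9/12 = 75.0% → the in-state pool
Engineering: the in-state pool 53/68 = 77.9%, the early-round pool 43/63 = 68.3% → the in-state pool
Overall: the in-state pool 113/283 = 39.9%, the early-round pool 102/414 = 24.6% → the in-state pool
The in-state pool wins overall and in every department group — no reversal.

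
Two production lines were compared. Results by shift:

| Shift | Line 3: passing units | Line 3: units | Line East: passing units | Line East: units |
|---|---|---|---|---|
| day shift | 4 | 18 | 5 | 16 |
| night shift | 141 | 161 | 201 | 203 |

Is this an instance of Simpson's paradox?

No

Day shift: Line 3 4/18 = 22.2%, Line East 5/16 = 31.2% → Line East
Night shift: Line 3 141/161 = 87.6%, Line East 201/203 = 99.0% → Line East
Overall: Line 3 145/179 = 81.0%, Line East 206/219 = 94.1% → Line East
Line East wins overall and in every shift group — no reversal.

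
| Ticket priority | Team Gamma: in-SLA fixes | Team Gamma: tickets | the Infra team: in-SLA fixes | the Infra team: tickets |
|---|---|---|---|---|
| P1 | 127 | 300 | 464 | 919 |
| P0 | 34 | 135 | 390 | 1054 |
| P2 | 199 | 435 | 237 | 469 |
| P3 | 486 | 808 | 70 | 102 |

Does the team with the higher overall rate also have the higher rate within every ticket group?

No

P1: Team Gamma 127/300 = 42.3%, the Infra team 464/919 = 50.5% → the Infra team
P0: Team Gamma 34/135 = 25.2%, the Infra team 390/1054 = 37.0% → the Infra team
P2: Team Gamma 199/435 = 45.7%, the Infra team 237/469 = 50.5% → the Infra team
P3: Team Gamma 486/808 = 60.1%, the Infra team 70/102 = 68.6% → the Infra team
Overall: Team Gamma 846/1678 = 50.4%, the Infra team 1161/2544 = 45.6% → Team Gamma
The Infra team wins each ticket group but Team Gamma wins overall — the comparison reverses. The Infra team's tickets skew toward P0, which has a lower base rate.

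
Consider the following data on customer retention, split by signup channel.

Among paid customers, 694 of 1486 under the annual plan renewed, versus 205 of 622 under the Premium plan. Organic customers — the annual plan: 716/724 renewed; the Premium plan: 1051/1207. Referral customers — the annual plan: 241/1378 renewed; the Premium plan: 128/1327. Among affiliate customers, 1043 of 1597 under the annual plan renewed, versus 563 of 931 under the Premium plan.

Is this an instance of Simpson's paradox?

Paid: the annual plan 694/1486 = 46.7%, the Premium plan 205/622 = 33.0% → the annual plan
Organic: the annual plan 716/724 = 98.9%, the Premium plan 1051/1207 = 87.1% → the annual plan
Referral: the annual plan 241/1378 = 17.5%, the Premium plan 128/1327 = 9.6% → the annual plan
Affiliate: the annual plan 1043/1597 = 65.3%, the Premium plan 563/931 = 60.5% → the annual plan
Overall: the annual plan 2694/5185 = 52.0%, the Premium plan 1947/4087 = 47.6% → the annual plan
The annual plan wins overall and in every signup group — no reversal.

No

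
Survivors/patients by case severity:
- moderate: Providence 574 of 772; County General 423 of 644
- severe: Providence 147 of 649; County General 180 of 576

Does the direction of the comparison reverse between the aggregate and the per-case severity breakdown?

No

Moderate: Providence 574/772 = 74.4%, County General 423/644 = 65.7% → Providence
Severe: Providence 147/649 = 22.7%, County General 180/576 = 31.2% → County General
Overall: Providence 721/1421 = 50.7%, County General 603/1220 = 49.4% → Providence
Neither sweeps: Providence wins 1 of 2 groups, County General wins 1. Providence wins overall but not every group — no Simpson reversal.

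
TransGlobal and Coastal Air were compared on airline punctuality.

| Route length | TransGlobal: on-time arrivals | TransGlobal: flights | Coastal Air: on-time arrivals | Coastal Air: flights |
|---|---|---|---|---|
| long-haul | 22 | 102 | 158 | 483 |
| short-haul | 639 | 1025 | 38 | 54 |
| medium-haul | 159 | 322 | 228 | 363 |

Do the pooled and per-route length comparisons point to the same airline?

No

Long-haul: TransGlobal 22/102 = 21.6%, Coastal Air 158/483 = 32.7% → Coastal Air
Short-haul: TransGlobal 639/1025 = 62.3%, Coastal Air 38/54 = 70.4% → Coastal Air
Medium-haul: TransGlobal 159/322 = 49.4%, Coastal Air 228/363 = 62.8% → Coastal Air
Overall: TransGlobal 820/1449 = 56.6%, Coastal Air 424/900 = 47.1% → TransGlobal
Coastal Air wins each route group but TransGlobal wins overall — the comparison reverses. Coastal Air's flights skew toward long-haul, which has a lower base rate.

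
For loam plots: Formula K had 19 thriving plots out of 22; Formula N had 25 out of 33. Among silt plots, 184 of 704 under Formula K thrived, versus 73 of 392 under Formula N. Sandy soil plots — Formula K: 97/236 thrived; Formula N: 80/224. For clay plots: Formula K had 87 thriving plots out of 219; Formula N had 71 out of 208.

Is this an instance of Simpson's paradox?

Loam: Formula K 19/22 = 86.4%, Formula N 25/33 = 75.8% → Formula K
Silt: Formula K 184/704 = 26.1%, Formula N 73/392 = 18.6% → Formula K
Sandy soil: Formula K 97/236 = 41.1%, Formula N 80/224 = 35.7% → Formula K
Clay: Formula K 87/219 = 39.7%, Formula N 71/208 = 34.1% → Formula K
Overall: Formula K 387/1181 = 32.8%, Formula N 249/857 = 29.1% → Formula K
Formula K wins overall and in every soil group — no reversal.

No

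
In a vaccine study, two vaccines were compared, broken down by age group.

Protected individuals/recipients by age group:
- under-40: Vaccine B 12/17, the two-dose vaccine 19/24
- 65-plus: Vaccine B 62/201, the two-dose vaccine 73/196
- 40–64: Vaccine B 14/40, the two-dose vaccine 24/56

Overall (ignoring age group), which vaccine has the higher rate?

Under-40: Vaccine B 12/17 = 70.6%, the two-dose vaccine 19/24 = 79.2% → the two-dose vaccine
65-plus: Vaccine B 62/201 = 30.8%, the two-dose vaccine 73/196 = 37.2% → the two-dose vaccine
40–64: Vaccine B 14/40 = 35.0%, the two-dose vaccine 24/56 = 42.9% → the two-dose vaccine
Overall: Vaccine B 88/258 = 34.1%, the two-dose vaccine 116/276 = 42.0% → the two-dose vaccine

the two-dose vaccine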